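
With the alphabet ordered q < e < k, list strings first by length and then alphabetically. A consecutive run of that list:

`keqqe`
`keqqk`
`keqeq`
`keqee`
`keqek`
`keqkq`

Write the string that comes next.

Treat keqkq as a base-3 numeral over the given alphabet and add one, carrying through any trailing k's.

keqke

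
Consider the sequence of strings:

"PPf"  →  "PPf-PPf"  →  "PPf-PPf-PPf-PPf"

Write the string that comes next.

Every step duplicates the string with '-' between the halves.
Doubling PPf-PPf-PPf-PPf with '-' between the halves:

PPf-PPf-PPf-PPf-PPf-PPf-PPf-PPf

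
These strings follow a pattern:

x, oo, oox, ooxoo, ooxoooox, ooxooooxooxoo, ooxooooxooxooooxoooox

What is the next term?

ooxooooxooxooooxooooxooxooooxooxoo

This is a Fibonacci-style word recurrence s(k) = s(k−1)·s(k−2): e.g. oo·x = oox.
Continuing: ooxooooxooxooooxoooox · ooxooooxooxoo gives term 8.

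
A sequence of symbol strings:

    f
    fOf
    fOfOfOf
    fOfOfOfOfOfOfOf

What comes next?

s(k+1) = s(k)·O·s(k) — each term doubles the last with 'O' between the halves.
One more doubling of fOfOfOfOfOfOfOf gives the answer.

fOfOfOfOfOfOfOfOfOfOfOfOfOfOfOf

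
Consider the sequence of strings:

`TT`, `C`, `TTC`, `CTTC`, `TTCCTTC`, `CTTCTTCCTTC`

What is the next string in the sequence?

TTCCTTCCTTCTTCCTTC

From term 3 onward, concatenate the second-to-last term with the last: TT·C = TTC, C·TTC = CTTC, …
Continuing: TTCCTTC · CTTCTTCCTTC gives term 7.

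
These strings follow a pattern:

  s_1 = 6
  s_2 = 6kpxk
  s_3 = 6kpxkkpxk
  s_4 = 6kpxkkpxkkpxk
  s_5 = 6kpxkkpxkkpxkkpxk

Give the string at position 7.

6kpxkkpxkkpxkkpxkkpxkkpxk

Every step adds kpxk to the end: s(k+1) = s(k)·kpxk.
From 6kpxkkpxkkpxkkpxk, 2 further steps: 6kpxkkpxkkpxkkpxk → 6kpxkkpxkkpxkkpxkkpxk → (answer).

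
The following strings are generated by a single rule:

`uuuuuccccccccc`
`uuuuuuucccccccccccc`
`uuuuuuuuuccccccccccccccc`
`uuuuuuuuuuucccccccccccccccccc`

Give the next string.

uuuuuuuuuuuuuccccccccccccccccccccc

Each string has the form u^{2n-1} c^{3n}, where the shown terms are n = 3, 4, 5, 6.
For the next term, n = 7, so the run lengths are 13, 21.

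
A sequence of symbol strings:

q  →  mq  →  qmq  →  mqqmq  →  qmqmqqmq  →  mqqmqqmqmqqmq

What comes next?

Each term (from the third on) is the two preceding terms concatenated in order: term 3 = q·mq = qmq.
So term 7 is qmqmqqmq·mqqmqqmqmqqmq.

qmqmqqmqmqqmqqmqmqqmq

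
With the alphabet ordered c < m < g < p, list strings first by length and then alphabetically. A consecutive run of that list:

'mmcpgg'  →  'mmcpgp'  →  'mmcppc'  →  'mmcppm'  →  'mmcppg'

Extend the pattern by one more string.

mmcppp

Treat mmcppg as a base-4 numeral over the given alphabet and add one, carrying through any trailing p's.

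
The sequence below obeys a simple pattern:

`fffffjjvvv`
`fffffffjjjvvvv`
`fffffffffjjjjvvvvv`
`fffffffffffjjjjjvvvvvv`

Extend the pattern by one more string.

Term n consists of 2n+1 f's, followed by n j's, followed by n+1 v's, where the shown terms are n = 2, 3, 4, 5.
Setting n = 6 gives 13, 6, 7 characters in each block.

fffffffffffffjjjjjjvvvvvvv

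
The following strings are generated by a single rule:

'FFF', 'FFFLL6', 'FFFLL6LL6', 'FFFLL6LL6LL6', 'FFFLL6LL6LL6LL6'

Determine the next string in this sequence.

FFFLL6LL6LL6LL6LL6

Each term is the previous one with LL6 appended.
So the next term is FFFLL6LL6LL6LL6·LL6.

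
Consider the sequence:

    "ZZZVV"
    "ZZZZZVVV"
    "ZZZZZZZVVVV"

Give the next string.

Each string has the form Z^{2n-1} V^{n}, where the shown terms are n = 2, 3, 4.
For the next term, n = 5, so the run lengths are 9, 5.

ZZZZZZZZZVVVVV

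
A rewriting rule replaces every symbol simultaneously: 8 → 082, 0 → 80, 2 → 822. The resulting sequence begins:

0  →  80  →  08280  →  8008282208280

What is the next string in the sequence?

Rewriting the 13 symbols of 8008282208280 one by one yields 082 80 80 082 822 082 822 822 80 082 822 082 80; concatenated:

08280800828220828228228008282208280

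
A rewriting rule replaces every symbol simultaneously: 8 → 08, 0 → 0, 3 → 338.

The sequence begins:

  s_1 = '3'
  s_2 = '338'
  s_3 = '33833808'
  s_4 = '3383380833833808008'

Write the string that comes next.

Rewriting the 19 symbols of 3383380833833808008 one by one yields 338 338 08 338 338 08 0 08 338 338 08 338 338 08 0 08 0 0 08; concatenated:

338338083383380800833833808338338080080008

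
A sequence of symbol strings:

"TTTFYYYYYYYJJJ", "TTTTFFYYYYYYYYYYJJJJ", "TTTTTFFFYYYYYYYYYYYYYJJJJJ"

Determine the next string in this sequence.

TTTTTTFFFFYYYYYYYYYYYYYYYYJJJJJJ

Reading off run lengths: T runs 3, 4, 5; F runs 1, 2, 3; Y runs 7, 10, 13; J runs 3, 4, 5 — each is linear in n, where the shown terms are n = 2, 3, 4.
At n = 5 the blocks have lengths 6, 4, 16, 6.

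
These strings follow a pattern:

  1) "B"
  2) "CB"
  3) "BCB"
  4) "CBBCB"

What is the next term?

BCBCBBCB

This is a Fibonacci-style word recurrence s(k) = s(k−2)·s(k−1): e.g. B·CB = BCB.
Continuing: BCB · CBBCB gives term 5.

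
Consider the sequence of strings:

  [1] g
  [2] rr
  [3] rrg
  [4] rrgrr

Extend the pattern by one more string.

From term 3 onward, concatenate the last term with the second-to-last: rr·g = rrg, rrg·rr = rrgrr, …
Continuing: rrgrr · rrg gives term 5.

rrgrrrrg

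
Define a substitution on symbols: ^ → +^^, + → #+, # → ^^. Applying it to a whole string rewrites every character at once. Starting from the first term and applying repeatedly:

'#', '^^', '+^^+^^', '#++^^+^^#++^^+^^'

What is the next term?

^^#+#++^^+^^#++^^+^^^^#+#++^^+^^#++^^+^^

Applying the rule to each of the 16 symbols of #++^^+^^#++^^+^^ gives the pieces ^^ #+ #+ +^^ +^^ #+ +^^ +^^ ^^ #+ #+ +^^ +^^ #+ +^^ +^^, which concatenate to the answer.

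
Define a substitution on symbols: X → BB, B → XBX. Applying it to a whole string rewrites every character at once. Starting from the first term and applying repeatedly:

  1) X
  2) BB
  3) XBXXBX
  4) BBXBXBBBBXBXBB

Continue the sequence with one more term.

Rewriting the 14 symbols of BBXBXBBBBXBXBB one by one yields XBX XBX BB XBX BB XBX XBX XBX XBX BB XBX BB XBX XBX; concatenated:

XBXXBXBBXBXBBXBXXBXXBXXBXBBXBXBBXBXXBX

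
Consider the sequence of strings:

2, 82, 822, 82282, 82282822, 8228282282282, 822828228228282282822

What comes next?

Each term (from the third on) is the previous term followed by the one before it: term 3 = 82·2 = 822.
Continuing: 822828228228282282822 · 8228282282282 gives term 8.

8228282282282822828228228282282282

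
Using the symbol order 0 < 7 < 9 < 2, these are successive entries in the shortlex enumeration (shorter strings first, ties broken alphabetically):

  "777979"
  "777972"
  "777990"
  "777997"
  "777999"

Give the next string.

777992

The successor of 777999 increments the rightmost position that isn't already 2 and resets every position after it to 0.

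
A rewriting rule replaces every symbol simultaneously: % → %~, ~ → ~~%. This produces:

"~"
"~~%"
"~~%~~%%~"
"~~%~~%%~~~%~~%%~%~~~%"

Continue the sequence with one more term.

~~%~~%%~~~%~~%%~%~~~%~~%~~%%~~~%~~%%~%~~~%%~~~%~~%~~%%~

φ(~~%~~%%~~~%~~%%~%~~~%) expands symbol-by-symbol to ~~% ~~% %~ ~~% ~~% %~ %~ ~~% ~~% ~~% %~ ~~% ~~% %~ %~ ~~% %~ ~~% ~~% ~~% %~; joining the 21 pieces gives the next term.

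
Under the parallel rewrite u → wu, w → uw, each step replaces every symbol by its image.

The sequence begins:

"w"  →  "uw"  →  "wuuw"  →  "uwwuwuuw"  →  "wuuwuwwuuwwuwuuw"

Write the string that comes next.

uwwuwuuwwuuwuwwuwuuwuwwuuwwuwuuw

φ(wuuwuwwuuwwuwuuw) expands symbol-by-symbol to uw wu wu uw wu uw uw wu wu uw uw wu uw wu wu uw; joining the 16 pieces gives the next term.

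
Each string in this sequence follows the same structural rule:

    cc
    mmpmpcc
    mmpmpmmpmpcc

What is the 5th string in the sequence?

mmpmpmmpmpmmpmpmmpmpcc

Every step adds mmpmp at the front: s(k+1) = mmpmp·s(k).
From mmpmpmmpmpcc, 2 further steps: mmpmpmmpmpcc → mmpmpmmpmpmmpmpcc → (answer).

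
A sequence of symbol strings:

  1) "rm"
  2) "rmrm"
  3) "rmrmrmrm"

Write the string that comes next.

Every step duplicates the string.
Doubling rmrmrmrm:

rmrmrmrmrmrmrmrm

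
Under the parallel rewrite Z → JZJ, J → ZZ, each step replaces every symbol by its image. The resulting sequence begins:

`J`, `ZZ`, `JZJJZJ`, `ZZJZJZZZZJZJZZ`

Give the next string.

Replace each of the 14 characters of ZZJZJZZZZJZJZZ in place — JZJ JZJ ZZ JZJ ZZ JZJ JZJ JZJ JZJ ZZ JZJ ZZ JZJ JZJ — and concatenate.

JZJJZJZZJZJZZJZJJZJJZJJZJZZJZJZZJZJJZJ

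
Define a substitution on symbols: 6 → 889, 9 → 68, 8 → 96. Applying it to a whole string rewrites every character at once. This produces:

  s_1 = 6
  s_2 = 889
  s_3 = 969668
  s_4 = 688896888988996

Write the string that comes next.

Rewriting the 15 symbols of 688896888988996 one by one yields 889 96 96 96 68 889 96 96 96 68 96 96 68 68 889; concatenated:

889969696688899696966896966868889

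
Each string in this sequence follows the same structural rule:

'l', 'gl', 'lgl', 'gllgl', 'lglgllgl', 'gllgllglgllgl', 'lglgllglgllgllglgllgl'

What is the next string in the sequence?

gllgllglgllgllglgllglgllgllglgllgl

From term 3 onward, concatenate the second-to-last term with the last: l·gl = lgl, gl·lgl = gllgl, …
Continuing: gllgllglgllgl · lglgllglgllgllglgllgl gives term 8.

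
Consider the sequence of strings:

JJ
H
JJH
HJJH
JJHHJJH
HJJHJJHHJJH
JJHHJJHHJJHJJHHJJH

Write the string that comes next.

HJJHJJHHJJHJJHHJJHHJJHJJHHJJH

This is a Fibonacci-style word recurrence s(k) = s(k−2)·s(k−1): e.g. JJ·H = JJH.
The next term joins HJJHJJHHJJH and JJHHJJHHJJHJJHHJJH.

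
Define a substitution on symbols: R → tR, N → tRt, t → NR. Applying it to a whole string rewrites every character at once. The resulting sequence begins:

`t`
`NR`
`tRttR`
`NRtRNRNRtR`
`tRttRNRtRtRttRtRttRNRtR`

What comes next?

φ(tRttRNRtRtRttRtRttRNRtR) expands symbol-by-symbol to NR tR NR NR tR tRt tR NR tR NR tR NR NR tR NR tR NR NR tR tRt tR NR tR; joining the 23 pieces gives the next term.

NRtRNRNRtRtRttRNRtRNRtRNRNRtRNRtRNRNRtRtRttRNRtR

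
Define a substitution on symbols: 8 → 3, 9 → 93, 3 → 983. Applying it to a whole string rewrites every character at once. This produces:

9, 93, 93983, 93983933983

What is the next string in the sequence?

9398393398393983983933983

Rewriting each symbol of 93983933983: 9→93, 3→983, 9→93, 8→3, 3→983, 9→93, 3→983, 3→983, 9→93, 8→3, 3→983, which concatenates to 93 983 93 3 983 93 983 983 93 3 983.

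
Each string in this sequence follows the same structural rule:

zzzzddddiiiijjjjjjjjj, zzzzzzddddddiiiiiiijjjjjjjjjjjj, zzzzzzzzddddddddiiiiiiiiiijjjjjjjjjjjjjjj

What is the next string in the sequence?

zzzzzzzzzzddddddddddiiiiiiiiiiiiijjjjjjjjjjjjjjjjjj

Each string has the form z^{2n} d^{2n} i^{3n-2} j^{3n+3}, where the shown terms are n = 2, 3, 4.
Setting n = 5 gives 10, 10, 13, 18 characters in each block.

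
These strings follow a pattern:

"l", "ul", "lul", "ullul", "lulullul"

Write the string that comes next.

ullullulullul

This is a Fibonacci-style word recurrence s(k) = s(k−2)·s(k−1): e.g. l·ul = lul.
The next term joins ullul and lulullul.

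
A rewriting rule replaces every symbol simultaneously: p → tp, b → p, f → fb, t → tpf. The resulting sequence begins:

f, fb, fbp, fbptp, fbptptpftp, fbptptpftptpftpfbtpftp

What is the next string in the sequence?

Applying the rule to each of the 22 symbols of fbptptpftptpftpfbtpftp gives the pieces fb p tp tpf tp tpf tp fb tpf tp tpf tp fb tpf tp fb p tpf tp fb tpf tp, which concatenate to the answer.

fbptptpftptpftpfbtpftptpftpfbtpftpfbptpftpfbtpftp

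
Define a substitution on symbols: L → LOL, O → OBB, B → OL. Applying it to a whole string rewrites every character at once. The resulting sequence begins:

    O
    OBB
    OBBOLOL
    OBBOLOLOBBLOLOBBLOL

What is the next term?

φ(OBBOLOLOBBLOLOBBLOL) expands symbol-by-symbol to OBB OL OL OBB LOL OBB LOL OBB OL OL LOL OBB LOL OBB OL OL LOL OBB LOL; joining the 19 pieces gives the next term.

OBBOLOLOBBLOLOBBLOLOBBOLOLLOLOBBLOLOBBOLOLLOLOBBLOL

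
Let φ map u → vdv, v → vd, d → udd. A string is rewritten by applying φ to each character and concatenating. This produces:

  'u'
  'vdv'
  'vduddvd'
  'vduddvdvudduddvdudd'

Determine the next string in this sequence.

vduddvdvudduddvduddvdvdvudduddvdvudduddvduddvdvuddudd

φ(vduddvdvudduddvdudd) expands symbol-by-symbol to vd udd vdv udd udd vd udd vd vdv udd udd vdv udd udd vd udd vdv udd udd; joining the 19 pieces gives the next term.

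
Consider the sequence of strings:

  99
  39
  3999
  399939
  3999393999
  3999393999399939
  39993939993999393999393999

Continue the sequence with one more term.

Each term (from the third on) is the previous term followed by the one before it: term 3 = 39·99 = 3999.
So term 8 is 39993939993999393999393999·3999393999399939.

399939399939993939993939993999393999399939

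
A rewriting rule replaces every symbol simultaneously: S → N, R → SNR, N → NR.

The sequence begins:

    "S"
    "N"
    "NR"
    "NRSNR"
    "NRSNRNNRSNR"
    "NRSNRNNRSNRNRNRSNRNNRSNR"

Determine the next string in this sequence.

Applying the rule to each of the 24 symbols of NRSNRNNRSNRNRNRSNRNNRSNR gives the pieces NR SNR N NR SNR NR NR SNR N NR SNR NR SNR NR SNR N NR SNR NR NR SNR N NR SNR, which concatenate to the answer.

NRSNRNNRSNRNRNRSNRNNRSNRNRSNRNRSNRNNRSNRNRNRSNRNNRSNR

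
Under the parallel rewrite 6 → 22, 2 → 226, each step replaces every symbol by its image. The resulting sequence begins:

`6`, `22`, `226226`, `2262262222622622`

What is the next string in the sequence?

22622622226226222262262262262222622622226226

Replace each of the 16 characters of 2262262222622622 in place — 226 226 22 226 226 22 226 226 226 226 22 226 226 22 226 226 — and concatenate.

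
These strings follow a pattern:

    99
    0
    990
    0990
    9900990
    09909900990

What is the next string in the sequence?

Each term (from the third on) is the two preceding terms concatenated in order: term 3 = 99·0 = 990.
So term 7 is 9900990·09909900990.

990099009909900990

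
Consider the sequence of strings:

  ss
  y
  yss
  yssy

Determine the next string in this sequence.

This is a Fibonacci-style word recurrence s(k) = s(k−1)·s(k−2): e.g. y·ss = yss.
The next term joins yssy and yss.

yssyyss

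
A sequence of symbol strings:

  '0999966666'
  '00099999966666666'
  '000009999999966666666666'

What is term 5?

Reading off run lengths: 0 runs 1, 3, 5; 9 runs 4, 6, 8; 6 runs 5, 8, 11 — each is linear in n (n = 1, 2, …).
At n = 5 the blocks have lengths 9, 12, 17.

00000000099999999999966666666666666666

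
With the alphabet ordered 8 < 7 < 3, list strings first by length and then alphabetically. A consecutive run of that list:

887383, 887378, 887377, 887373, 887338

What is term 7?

Advancing 2 positions from 887338 through 887338 → 887337 reaches term 7.

887333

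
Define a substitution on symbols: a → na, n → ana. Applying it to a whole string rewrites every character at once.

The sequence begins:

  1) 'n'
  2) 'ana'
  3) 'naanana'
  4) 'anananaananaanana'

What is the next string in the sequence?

φ(anananaananaanana) expands symbol-by-symbol to na ana na ana na ana na na ana na ana na na ana na ana na; joining the 17 pieces gives the next term.

naananaananaanananaananaanananaananaanana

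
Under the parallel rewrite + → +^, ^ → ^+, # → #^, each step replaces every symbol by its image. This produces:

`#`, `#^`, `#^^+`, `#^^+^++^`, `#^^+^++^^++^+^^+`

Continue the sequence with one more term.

Applying the rule to each of the 16 symbols of #^^+^++^^++^+^^+ gives the pieces #^ ^+ ^+ +^ ^+ +^ +^ ^+ ^+ +^ +^ ^+ +^ ^+ ^+ +^, which concatenate to the answer.

#^^+^++^^++^+^^+^++^+^^++^^+^++^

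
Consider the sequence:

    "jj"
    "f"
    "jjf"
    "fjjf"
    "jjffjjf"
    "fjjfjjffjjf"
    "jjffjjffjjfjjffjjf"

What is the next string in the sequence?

This is a Fibonacci-style word recurrence s(k) = s(k−2)·s(k−1): e.g. jj·f = jjf.
The next term joins fjjfjjffjjf and jjffjjffjjfjjffjjf.

fjjfjjffjjfjjffjjffjjfjjffjjf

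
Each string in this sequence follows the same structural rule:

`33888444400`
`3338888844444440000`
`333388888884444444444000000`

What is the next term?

33333888888888444444444444400000000

The n-th term is n+1 3's then 2n+1 8's then 3n+1 4's then 2n 0's (n = 1, 2, …).
For the next term, n = 4, so the run lengths are 5, 9, 13, 8.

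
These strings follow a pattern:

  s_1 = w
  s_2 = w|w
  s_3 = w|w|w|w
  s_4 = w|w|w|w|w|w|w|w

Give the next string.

w|w|w|w|w|w|w|w|w|w|w|w|w|w|w|w

Every step duplicates the string with '|' between the halves.
So the next term is two copies of w|w|w|w|w|w|w|w with '|' between the halves.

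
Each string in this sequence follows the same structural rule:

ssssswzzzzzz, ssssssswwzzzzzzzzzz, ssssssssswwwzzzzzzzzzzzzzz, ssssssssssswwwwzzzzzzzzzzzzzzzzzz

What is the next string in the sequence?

Term n consists of 2n+3 s's, followed by n w's, followed by 4n+2 z's (n = 1, 2, …).
For the next term, n = 5, so the run lengths are 13, 5, 22.

ssssssssssssswwwwwzzzzzzzzzzzzzzzzzzzzzz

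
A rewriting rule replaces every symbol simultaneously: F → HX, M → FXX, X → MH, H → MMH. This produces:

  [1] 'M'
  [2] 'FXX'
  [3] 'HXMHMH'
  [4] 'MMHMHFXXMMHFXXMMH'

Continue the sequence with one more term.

φ(MMHMHFXXMMHFXXMMH) expands symbol-by-symbol to FXX FXX MMH FXX MMH HX MH MH FXX FXX MMH HX MH MH FXX FXX MMH; joining the 17 pieces gives the next term.

FXXFXXMMHFXXMMHHXMHMHFXXFXXMMHHXMHMHFXXFXXMMH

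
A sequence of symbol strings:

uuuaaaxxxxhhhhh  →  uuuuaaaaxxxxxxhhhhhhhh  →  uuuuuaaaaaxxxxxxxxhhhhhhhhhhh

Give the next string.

The n-th term is n+1 u's then n+1 a's then 2n x's then 3n-1 h's, where the shown terms are n = 2, 3, 4.
Setting n = 5 gives 6, 6, 10, 14 characters in each block.

uuuuuuaaaaaaxxxxxxxxxxhhhhhhhhhhhhhh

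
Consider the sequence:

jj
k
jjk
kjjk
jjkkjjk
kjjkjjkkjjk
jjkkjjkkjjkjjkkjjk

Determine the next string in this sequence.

kjjkjjkkjjkjjkkjjkkjjkjjkkjjk

From term 3 onward, concatenate the second-to-last term with the last: jj·k = jjk, k·jjk = kjjk, …
The next term joins kjjkjjkkjjk and jjkkjjkkjjkjjkkjjk.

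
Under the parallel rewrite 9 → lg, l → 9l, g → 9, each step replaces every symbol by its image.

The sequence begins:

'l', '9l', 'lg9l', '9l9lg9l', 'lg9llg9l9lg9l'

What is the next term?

Rewriting the 13 symbols of lg9llg9l9lg9l one by one yields 9l 9 lg 9l 9l 9 lg 9l lg 9l 9 lg 9l; concatenated:

9l9lg9l9l9lg9llg9l9lg9l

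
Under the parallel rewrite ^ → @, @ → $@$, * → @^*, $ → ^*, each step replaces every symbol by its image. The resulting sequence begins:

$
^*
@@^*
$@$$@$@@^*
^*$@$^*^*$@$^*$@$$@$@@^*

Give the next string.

Rewriting the 24 symbols of ^*$@$^*^*$@$^*$@$$@$@@^* one by one yields @ @^* ^* $@$ ^* @ @^* @ @^* ^* $@$ ^* @ @^* ^* $@$ ^* ^* $@$ ^* $@$ $@$ @ @^*; concatenated:

@@^*^*$@$^*@@^*@@^*^*$@$^*@@^*^*$@$^*^*$@$^*$@$$@$@@^*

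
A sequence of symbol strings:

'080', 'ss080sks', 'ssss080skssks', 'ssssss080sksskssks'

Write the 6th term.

s(k+1) = ss·s(k)·sks, so each term gains ss as a prefix and sks as a suffix.
From ssssss080sksskssks, 2 further steps: ssssss080sksskssks → ssssssss080skssksskssks → (answer).

ssssssssss080sksskssksskssks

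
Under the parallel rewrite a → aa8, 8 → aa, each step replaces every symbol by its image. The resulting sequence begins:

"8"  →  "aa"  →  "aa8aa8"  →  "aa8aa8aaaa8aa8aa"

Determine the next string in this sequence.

aa8aa8aaaa8aa8aaaa8aa8aa8aa8aaaa8aa8aaaa8aa8

φ(aa8aa8aaaa8aa8aa) expands symbol-by-symbol to aa8 aa8 aa aa8 aa8 aa aa8 aa8 aa8 aa8 aa aa8 aa8 aa aa8 aa8; joining the 16 pieces gives the next term.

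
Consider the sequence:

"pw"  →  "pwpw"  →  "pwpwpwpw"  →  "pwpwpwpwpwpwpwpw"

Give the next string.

pwpwpwpwpwpwpwpwpwpwpwpwpwpwpwpw

s(k+1) = s(k)·s(k) — each term doubles the last.
One more doubling of pwpwpwpwpwpwpwpw gives the answer.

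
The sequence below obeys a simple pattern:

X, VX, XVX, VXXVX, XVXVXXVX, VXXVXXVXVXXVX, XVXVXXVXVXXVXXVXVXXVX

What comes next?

Each term (from the third on) is the two preceding terms concatenated in order: term 3 = X·VX = XVX.
The next term joins VXXVXXVXVXXVX and XVXVXXVXVXXVXXVXVXXVX.

VXXVXXVXVXXVXXVXVXXVXVXXVXXVXVXXVX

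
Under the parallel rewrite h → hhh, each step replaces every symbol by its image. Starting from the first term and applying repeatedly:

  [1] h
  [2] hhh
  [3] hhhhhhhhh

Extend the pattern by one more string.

hhhhhhhhhhhhhhhhhhhhhhhhhhh

Rewriting each symbol of hhhhhhhhh: h→hhh, h→hhh, h→hhh, h→hhh, h→hhh, h→hhh, h→hhh, h→hhh, h→hhh, which concatenates to hhh hhh hhh hhh hhh hhh hhh hhh hhh.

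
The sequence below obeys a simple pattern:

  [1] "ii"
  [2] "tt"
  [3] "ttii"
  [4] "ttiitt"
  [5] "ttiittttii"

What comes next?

ttiittttiittiitt

This is a Fibonacci-style word recurrence s(k) = s(k−1)·s(k−2): e.g. tt·ii = ttii.
So term 6 is ttiittttii·ttiitt.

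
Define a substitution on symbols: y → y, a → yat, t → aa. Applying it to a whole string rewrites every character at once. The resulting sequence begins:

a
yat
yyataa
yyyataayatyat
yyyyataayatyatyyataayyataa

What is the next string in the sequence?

yyyyyataayatyatyyataayyataayyyataayatyatyyyataayatyat

Replace each of the 26 characters of yyyyataayatyatyyataayyataa in place — y y y y yat aa yat yat y yat aa y yat aa y y yat aa yat yat y y yat aa yat yat — and concatenate.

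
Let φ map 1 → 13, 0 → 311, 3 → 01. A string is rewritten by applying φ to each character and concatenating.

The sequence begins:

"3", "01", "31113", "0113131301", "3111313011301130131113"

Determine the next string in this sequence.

φ(3111313011301130131113) expands symbol-by-symbol to 01 13 13 13 01 13 01 311 13 13 01 311 13 13 01 311 13 01 13 13 13 01; joining the 22 pieces gives the next term.

01131313011301311131301311131301311130113131301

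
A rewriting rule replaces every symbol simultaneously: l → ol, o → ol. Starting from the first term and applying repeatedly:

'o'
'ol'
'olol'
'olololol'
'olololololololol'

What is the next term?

φ(olololololololol) expands symbol-by-symbol to ol ol ol ol ol ol ol ol ol ol ol ol ol ol ol ol; joining the 16 pieces gives the next term.

olololololololololololololololol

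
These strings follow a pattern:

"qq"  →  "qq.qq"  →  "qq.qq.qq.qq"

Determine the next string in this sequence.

Each string is two copies of the previous one joined by '.'.
Doubling qq.qq.qq.qq with '.' between the halves:

qq.qq.qq.qq.qq.qq.qq.qq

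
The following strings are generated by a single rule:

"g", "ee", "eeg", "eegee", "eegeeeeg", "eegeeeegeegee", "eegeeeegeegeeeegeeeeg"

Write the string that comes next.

eegeeeegeegeeeegeeeegeegeeeegeegee

From term 3 onward, concatenate the last term with the second-to-last: ee·g = eeg, eeg·ee = eegee, …
The next term joins eegeeeegeegeeeegeeeeg and eegeeeegeegee.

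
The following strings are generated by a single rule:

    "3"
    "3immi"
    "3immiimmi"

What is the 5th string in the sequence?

3immiimmiimmiimmi

Each term is the previous one with immi appended.
From 3immiimmi, 2 further steps: 3immiimmi → 3immiimmiimmi → (answer).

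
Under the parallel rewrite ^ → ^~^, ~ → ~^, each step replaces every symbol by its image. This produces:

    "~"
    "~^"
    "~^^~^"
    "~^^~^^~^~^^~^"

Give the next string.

~^^~^^~^~^^~^^~^~^^~^~^^~^^~^~^^~^

φ(~^^~^^~^~^^~^) expands symbol-by-symbol to ~^ ^~^ ^~^ ~^ ^~^ ^~^ ~^ ^~^ ~^ ^~^ ^~^ ~^ ^~^; joining the 13 pieces gives the next term.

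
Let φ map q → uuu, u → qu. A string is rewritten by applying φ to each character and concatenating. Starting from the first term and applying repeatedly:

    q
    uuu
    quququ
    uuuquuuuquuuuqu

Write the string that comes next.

Applying the rule to each of the 15 symbols of uuuquuuuquuuuqu gives the pieces qu qu qu uuu qu qu qu qu uuu qu qu qu qu uuu qu, which concatenate to the answer.

quququuuuququququuuuququququuuuqu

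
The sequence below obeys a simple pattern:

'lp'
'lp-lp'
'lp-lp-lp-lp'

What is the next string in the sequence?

lp-lp-lp-lp-lp-lp-lp-lp

s(k+1) = s(k)·-·s(k) — each term doubles the last with '-' between the halves.
So the next term is two copies of lp-lp-lp-lp with '-' between the halves.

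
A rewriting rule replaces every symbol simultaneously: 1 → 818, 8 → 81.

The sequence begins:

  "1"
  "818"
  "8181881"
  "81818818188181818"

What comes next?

Replace each of the 17 characters of 81818818188181818 in place — 81 818 81 818 81 81 818 81 818 81 81 818 81 818 81 818 81 — and concatenate.

81818818188181818818188181818818188181881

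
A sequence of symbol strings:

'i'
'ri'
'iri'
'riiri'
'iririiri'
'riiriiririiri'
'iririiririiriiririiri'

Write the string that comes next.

riiriiririiriiririiririiriiririiri

This is a Fibonacci-style word recurrence s(k) = s(k−2)·s(k−1): e.g. i·ri = iri.
Continuing: riiriiririiri · iririiririiriiririiri gives term 8.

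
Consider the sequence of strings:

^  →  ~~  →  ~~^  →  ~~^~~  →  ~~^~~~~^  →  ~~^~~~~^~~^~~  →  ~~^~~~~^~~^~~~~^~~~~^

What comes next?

~~^~~~~^~~^~~~~^~~~~^~~^~~~~^~~^~~

From term 3 onward, concatenate the last term with the second-to-last: ~~·^ = ~~^, ~~^·~~ = ~~^~~, …
So term 8 is ~~^~~~~^~~^~~~~^~~~~^·~~^~~~~^~~^~~.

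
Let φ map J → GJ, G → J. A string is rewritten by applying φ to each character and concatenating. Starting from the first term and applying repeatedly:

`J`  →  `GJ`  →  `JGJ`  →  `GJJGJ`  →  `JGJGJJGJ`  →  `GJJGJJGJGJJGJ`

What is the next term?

JGJGJJGJGJJGJJGJGJJGJ

Replace each of the 13 characters of GJJGJJGJGJJGJ in place — J GJ GJ J GJ GJ J GJ J GJ GJ J GJ — and concatenate.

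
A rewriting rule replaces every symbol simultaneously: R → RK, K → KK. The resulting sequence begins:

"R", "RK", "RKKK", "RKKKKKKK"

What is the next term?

Rewriting each symbol of RKKKKKKK: R→RK, K→KK, K→KK, K→KK, K→KK, K→KK, K→KK, K→KK, which concatenates to RK KK KK KK KK KK KK KK.

RKKKKKKKKKKKKKKK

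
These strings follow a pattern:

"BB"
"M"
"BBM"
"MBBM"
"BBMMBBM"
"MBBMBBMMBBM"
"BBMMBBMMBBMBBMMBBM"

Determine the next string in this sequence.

Each term (from the third on) is the two preceding terms concatenated in order: term 3 = BB·M = BBM.
Continuing: MBBMBBMMBBM · BBMMBBMMBBMBBMMBBM gives term 8.

MBBMBBMMBBMBBMMBBMMBBMBBMMBBM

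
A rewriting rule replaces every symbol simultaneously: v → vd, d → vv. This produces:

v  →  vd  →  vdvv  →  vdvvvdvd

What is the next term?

vdvvvdvdvdvvvdvv

Apply φ to vdvvvdvd symbol by symbol: v→vd, d→vv, v→vd, v→vd, v→vd, d→vv, v→vd, d→vv; joined: vd vv vd vd vd vv vd vv.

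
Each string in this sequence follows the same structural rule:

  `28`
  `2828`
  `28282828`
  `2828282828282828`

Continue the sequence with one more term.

Each string is two copies of the previous one concatenated.
Doubling 2828282828282828:

28282828282828282828282828282828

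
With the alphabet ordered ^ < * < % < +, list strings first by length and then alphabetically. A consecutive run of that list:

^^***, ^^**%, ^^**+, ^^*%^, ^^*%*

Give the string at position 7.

Stepping forward 2 times from ^^*%*: ^^*%* → ^^*%%, then the target.

^^*%+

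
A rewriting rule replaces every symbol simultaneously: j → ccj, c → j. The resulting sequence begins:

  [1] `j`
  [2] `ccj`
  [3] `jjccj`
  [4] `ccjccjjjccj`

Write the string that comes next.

jjccjjjccjccjccjjjccj

Apply φ to ccjccjjjccj symbol by symbol: c→j, c→j, j→ccj, c→j, c→j, j→ccj, j→ccj, j→ccj, c→j, c→j, j→ccj; joined: j j ccj j j ccj ccj ccj j j ccj.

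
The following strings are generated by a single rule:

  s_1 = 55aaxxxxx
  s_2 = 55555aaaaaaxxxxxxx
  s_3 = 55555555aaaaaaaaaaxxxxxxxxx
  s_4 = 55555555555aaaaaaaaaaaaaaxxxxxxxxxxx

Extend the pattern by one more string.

The n-th term is 3n-1 5's then 4n-2 a's then 2n+3 x's (n = 1, 2, …).
At n = 5 the blocks have lengths 14, 18, 13.

55555555555555aaaaaaaaaaaaaaaaaaxxxxxxxxxxxxx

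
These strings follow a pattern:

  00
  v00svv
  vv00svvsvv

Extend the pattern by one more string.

Every step adds v to the front and svv to the end of the previous string.
Applying this once more to vv00svvsvv:

vvv00svvsvvsvv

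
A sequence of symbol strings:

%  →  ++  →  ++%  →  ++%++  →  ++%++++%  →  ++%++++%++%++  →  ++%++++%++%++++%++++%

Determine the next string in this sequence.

This is a Fibonacci-style word recurrence s(k) = s(k−1)·s(k−2): e.g. ++·% = ++%.
Continuing: ++%++++%++%++++%++++% · ++%++++%++%++ gives term 8.

++%++++%++%++++%++++%++%++++%++%++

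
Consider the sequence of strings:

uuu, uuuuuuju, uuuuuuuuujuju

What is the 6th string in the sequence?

uuuuuuuuuuuuuuuuuujujujujuju

Every step adds uuu to the front and ju to the end of the previous string.
From uuuuuuuuujuju, 3 further steps: uuuuuuuuujuju → uuuuuuuuuuuujujuju → uuuuuuuuuuuuuuujujujuju → (answer).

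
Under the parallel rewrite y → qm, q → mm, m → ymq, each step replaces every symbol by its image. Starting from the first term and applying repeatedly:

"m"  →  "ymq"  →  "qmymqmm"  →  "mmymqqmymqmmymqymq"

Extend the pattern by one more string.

Rewriting the 18 symbols of mmymqqmymqmmymqymq one by one yields ymq ymq qm ymq mm mm ymq qm ymq mm ymq ymq qm ymq mm qm ymq mm; concatenated:

ymqymqqmymqmmmmymqqmymqmmymqymqqmymqmmqmymqmm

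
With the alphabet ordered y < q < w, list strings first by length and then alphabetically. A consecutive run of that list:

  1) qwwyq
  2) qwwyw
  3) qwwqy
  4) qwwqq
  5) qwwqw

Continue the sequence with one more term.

qwwwy

Find the rightmost character of qwwqw below w, bump it to the next letter, and reset everything to its right to y.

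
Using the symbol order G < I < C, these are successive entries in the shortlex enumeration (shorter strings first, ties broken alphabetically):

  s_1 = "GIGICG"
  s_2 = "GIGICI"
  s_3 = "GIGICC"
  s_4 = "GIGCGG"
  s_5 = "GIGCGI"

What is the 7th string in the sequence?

GIGCIG

Continuing the enumeration 2 steps past GIGCGI: GIGCGI → GIGCGC → (answer).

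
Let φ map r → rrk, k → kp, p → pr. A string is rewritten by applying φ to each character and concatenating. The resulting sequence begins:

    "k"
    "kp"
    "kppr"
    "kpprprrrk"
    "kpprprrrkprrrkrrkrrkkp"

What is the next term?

Rewriting the 22 symbols of kpprprrrkprrrkrrkrrkkp one by one yields kp pr pr rrk pr rrk rrk rrk kp pr rrk rrk rrk kp rrk rrk kp rrk rrk kp kp pr; concatenated:

kpprprrrkprrrkrrkrrkkpprrrkrrkrrkkprrkrrkkprrkrrkkpkppr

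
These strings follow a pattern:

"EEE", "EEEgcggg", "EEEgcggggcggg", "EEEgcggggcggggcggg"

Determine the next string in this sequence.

The strings grow by a fixed suffix gcggg each time.
Applying this once more to EEEgcggggcggggcggg:

EEEgcggggcggggcggggcggg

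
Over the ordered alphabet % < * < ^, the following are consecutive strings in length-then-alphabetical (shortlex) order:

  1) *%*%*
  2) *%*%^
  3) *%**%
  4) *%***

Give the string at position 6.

*%*^%

Advancing 2 positions from *%*** through *%*** → *%**^ reaches term 6.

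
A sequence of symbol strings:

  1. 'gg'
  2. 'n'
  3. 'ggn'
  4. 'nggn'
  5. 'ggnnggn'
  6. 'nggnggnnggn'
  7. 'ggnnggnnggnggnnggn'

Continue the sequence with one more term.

nggnggnnggnggnnggnnggnggnnggn

From term 3 onward, concatenate the second-to-last term with the last: gg·n = ggn, n·ggn = nggn, …
The next term joins nggnggnnggn and ggnnggnnggnggnnggn.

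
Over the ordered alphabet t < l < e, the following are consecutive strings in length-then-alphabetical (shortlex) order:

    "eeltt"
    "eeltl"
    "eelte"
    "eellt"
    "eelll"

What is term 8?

eelel

Advancing 3 positions from eelll through eelll → eelle → eelet reaches term 8.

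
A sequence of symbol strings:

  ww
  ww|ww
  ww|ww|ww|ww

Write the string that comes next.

ww|ww|ww|ww|ww|ww|ww|ww

Each string is two copies of the previous one joined by '|'.
One more doubling of ww|ww|ww|ww gives the answer.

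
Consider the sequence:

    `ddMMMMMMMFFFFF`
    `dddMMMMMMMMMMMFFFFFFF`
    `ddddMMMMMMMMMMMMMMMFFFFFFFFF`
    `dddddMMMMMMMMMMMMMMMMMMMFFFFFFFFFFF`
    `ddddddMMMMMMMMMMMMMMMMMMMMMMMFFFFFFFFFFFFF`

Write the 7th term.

Term n consists of n d's, followed by 4n-1 M's, followed by 2n+1 F's, where the shown terms are n = 2, 3, 4, 5, 6.
Setting n = 8 gives 8, 31, 17 characters in each block.

ddddddddMMMMMMMMMMMMMMMMMMMMMMMMMMMMMMMFFFFFFFFFFFFFFFFF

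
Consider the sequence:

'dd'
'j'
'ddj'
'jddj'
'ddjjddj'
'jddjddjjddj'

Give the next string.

From term 3 onward, concatenate the second-to-last term with the last: dd·j = ddj, j·ddj = jddj, …
The next term joins ddjjddj and jddjddjjddj.

ddjjddjjddjddjjddj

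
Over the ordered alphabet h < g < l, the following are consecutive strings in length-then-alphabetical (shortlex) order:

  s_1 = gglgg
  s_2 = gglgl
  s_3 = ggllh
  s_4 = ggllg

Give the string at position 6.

glhhh

Stepping forward 2 times from ggllg: ggllg → gglll, then the target.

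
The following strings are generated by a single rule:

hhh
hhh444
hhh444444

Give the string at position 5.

Every step adds 444 to the end: s(k+1) = s(k)·444.
From hhh444444, 2 further steps: hhh444444 → hhh444444444 → (answer).

hhh444444444444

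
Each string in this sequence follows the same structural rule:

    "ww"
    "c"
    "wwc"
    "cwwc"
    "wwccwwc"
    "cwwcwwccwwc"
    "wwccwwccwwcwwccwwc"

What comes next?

From term 3 onward, concatenate the second-to-last term with the last: ww·c = wwc, c·wwc = cwwc, …
Continuing: cwwcwwccwwc · wwccwwccwwcwwccwwc gives term 8.

cwwcwwccwwcwwccwwccwwcwwccwwc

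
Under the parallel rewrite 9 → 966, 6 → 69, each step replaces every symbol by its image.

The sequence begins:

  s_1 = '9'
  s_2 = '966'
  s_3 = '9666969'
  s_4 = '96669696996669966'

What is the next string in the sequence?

Applying the rule to each of the 17 symbols of 96669696996669966 gives the pieces 966 69 69 69 966 69 966 69 966 966 69 69 69 966 966 69 69, which concatenate to the answer.

96669696996669966699669666969699669666969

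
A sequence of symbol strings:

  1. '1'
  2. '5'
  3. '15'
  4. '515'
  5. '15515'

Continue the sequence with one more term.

This is a Fibonacci-style word recurrence s(k) = s(k−2)·s(k−1): e.g. 1·5 = 15.
So term 6 is 515·15515.

51515515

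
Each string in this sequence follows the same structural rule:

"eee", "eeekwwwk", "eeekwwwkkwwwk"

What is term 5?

Each term is the previous one with kwwwk appended.
From eeekwwwkkwwwk, 2 further steps: eeekwwwkkwwwk → eeekwwwkkwwwkkwwwk → (answer).

eeekwwwkkwwwkkwwwkkwwwk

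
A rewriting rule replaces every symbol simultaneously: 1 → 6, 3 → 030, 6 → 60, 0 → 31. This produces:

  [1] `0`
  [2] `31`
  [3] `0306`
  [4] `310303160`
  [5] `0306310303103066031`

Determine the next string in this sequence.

Applying the rule to each of the 19 symbols of 0306310303103066031 gives the pieces 31 030 31 60 030 6 31 030 31 030 6 31 030 31 60 60 31 030 6, which concatenate to the answer.

31030316003063103031030631030316060310306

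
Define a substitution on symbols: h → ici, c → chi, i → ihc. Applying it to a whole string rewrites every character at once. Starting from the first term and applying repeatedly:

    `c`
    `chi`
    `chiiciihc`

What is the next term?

chiiciihcihcchiihcihcicichi

Expanding chiiciihc: c→chi, h→ici, i→ihc, i→ihc, c→chi, i→ihc, i→ihc, h→ici, c→chi. Concatenated: chi ici ihc ihc chi ihc ihc ici chi.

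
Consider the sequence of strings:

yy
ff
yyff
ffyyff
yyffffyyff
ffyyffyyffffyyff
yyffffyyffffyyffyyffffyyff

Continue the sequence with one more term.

ffyyffyyffffyyffyyffffyyffffyyffyyffffyyff

This is a Fibonacci-style word recurrence s(k) = s(k−2)·s(k−1): e.g. yy·ff = yyff.
Continuing: ffyyffyyffffyyff · yyffffyyffffyyffyyffffyyff gives term 8.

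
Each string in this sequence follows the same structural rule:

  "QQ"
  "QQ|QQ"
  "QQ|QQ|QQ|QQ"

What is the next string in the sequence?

QQ|QQ|QQ|QQ|QQ|QQ|QQ|QQ

Every step duplicates the string with '|' between the halves.
One more doubling of QQ|QQ|QQ|QQ gives the answer.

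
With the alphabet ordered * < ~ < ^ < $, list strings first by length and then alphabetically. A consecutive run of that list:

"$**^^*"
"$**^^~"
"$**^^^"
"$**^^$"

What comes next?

$**^$*

The successor of $**^^$ increments the rightmost position that isn't already $ and resets every position after it to *.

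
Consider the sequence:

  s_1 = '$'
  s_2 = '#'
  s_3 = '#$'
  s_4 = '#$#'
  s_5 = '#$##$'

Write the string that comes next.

From term 3 onward, concatenate the last term with the second-to-last: #·$ = #$, #$·# = #$#, …
Continuing: #$##$ · #$# gives term 6.

#$##$#$#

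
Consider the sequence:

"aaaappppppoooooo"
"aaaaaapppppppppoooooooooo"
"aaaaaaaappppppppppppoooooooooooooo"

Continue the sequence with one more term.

Term n consists of 2n a's, followed by 3n p's, followed by 4n-2 o's, where the shown terms are n = 2, 3, 4.
At n = 5 the blocks have lengths 10, 15, 18.

aaaaaaaaaapppppppppppppppoooooooooooooooooo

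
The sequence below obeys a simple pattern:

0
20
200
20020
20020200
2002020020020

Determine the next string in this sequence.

200202002002020020200

Each term (from the third on) is the previous term followed by the one before it: term 3 = 20·0 = 200.
Continuing: 2002020020020 · 20020200 gives term 7.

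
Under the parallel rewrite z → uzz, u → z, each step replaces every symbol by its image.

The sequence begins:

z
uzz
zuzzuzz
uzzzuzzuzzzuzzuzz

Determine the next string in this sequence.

Rewriting the 17 symbols of uzzzuzzuzzzuzzuzz one by one yields z uzz uzz uzz z uzz uzz z uzz uzz uzz z uzz uzz z uzz uzz; concatenated:

zuzzuzzuzzzuzzuzzzuzzuzzuzzzuzzuzzzuzzuzz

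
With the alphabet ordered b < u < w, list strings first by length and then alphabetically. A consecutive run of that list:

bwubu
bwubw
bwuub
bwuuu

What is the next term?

The successor of bwuuu increments the rightmost position that isn't already w and resets every position after it to b.

bwuuw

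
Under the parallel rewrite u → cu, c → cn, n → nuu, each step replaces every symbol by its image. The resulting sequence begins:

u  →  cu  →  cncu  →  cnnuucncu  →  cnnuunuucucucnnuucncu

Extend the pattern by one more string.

cnnuunuucucunuucucucncucncucnnuunuucucucnnuucncu

Applying the rule to each of the 21 symbols of cnnuunuucucucnnuucncu gives the pieces cn nuu nuu cu cu nuu cu cu cn cu cn cu cn nuu nuu cu cu cn nuu cn cu, which concatenate to the answer.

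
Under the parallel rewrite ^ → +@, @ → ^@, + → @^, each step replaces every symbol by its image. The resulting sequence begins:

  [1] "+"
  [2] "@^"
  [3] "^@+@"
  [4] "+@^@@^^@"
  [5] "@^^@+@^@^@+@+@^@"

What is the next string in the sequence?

Applying the rule to each of the 16 symbols of @^^@+@^@^@+@+@^@ gives the pieces ^@ +@ +@ ^@ @^ ^@ +@ ^@ +@ ^@ @^ ^@ @^ ^@ +@ ^@, which concatenate to the answer.

^@+@+@^@@^^@+@^@+@^@@^^@@^^@+@^@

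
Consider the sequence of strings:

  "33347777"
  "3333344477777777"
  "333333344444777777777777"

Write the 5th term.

The n-th term is 2n+1 3's then 2n-1 4's then 4n 7's (n = 1, 2, …).
At n = 5 the blocks have lengths 11, 9, 20.

3333333333344444444477777777777777777777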